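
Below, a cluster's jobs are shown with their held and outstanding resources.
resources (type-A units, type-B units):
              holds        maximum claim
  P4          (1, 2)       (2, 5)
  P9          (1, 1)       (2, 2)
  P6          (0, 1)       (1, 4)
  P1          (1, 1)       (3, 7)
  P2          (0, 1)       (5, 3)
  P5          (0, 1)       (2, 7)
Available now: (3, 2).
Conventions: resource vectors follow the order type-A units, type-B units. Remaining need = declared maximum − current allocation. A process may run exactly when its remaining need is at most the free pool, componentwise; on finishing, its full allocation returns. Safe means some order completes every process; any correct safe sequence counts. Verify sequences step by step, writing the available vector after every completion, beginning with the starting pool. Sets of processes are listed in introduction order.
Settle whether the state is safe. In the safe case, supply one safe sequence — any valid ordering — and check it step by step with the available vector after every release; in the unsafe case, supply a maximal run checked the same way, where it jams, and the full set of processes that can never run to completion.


SAFE — a valid safe sequence is P9, P6, P4, P5, P1, P2.
Key observation: the order's first zero-slack moment is P6 ((1, 3) needed, (4, 3) free — a requested resource with nothing to spare).
Walking it through:
  pool = (3, 2)
  P9: need (1, 1) fits (3, 2); releases (1, 1), pool now (4, 3)
  P6: need (1, 3) fits (4, 3); releases (0, 1), pool now (4, 4)
  P4: need (1, 3) fits (4, 4); releases (1, 2), pool now (5, 6)
  P5: need (2, 6) fits (5, 6); releases (0, 1), pool now (5, 7)
  P1: need (2, 6) fits (5, 7); releases (1, 1), pool now (6, 8)
  P2: need (5, 2) fits (6, 8); releases (0, 1), pool now (6, 9)


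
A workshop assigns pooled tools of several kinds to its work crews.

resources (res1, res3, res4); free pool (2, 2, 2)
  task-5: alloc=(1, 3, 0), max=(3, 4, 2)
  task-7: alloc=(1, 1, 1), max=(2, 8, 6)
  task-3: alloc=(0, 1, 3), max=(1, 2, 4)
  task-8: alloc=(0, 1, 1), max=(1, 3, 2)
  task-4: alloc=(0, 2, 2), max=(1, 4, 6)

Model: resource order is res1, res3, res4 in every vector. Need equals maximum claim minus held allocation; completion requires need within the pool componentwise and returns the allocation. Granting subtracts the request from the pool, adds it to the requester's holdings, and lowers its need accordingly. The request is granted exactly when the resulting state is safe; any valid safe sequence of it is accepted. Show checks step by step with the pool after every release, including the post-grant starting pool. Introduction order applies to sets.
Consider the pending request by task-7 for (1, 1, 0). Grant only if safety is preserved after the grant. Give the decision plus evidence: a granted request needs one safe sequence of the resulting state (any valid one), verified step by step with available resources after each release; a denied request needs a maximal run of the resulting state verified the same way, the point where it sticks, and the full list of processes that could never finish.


DENY. Granting would leave the state unsafe.
Key observation: after task-3, task-8, task-4 the pool peaks at (1, 5, 8), and each blocked process is short somewhere: task-5 on res1; task-7 on res3.
On the post-grant state, task-3, task-8, task-4 is a maximal run — nothing extends it. Step-by-step check:
  pool = (1, 1, 2)
  run task-3 (needs (1, 1, 1), free (1, 1, 2)); after release of (0, 1, 3) the pool is (1, 2, 5)
  run task-8 (needs (1, 2, 1), free (1, 2, 5)); after release of (0, 1, 1) the pool is (1, 3, 6)
  run task-4 (needs (1, 2, 4), free (1, 3, 6)); after release of (0, 2, 2) the pool is (1, 5, 8)
  task-5 still needs (2, 1, 2) but only (1, 5, 8) is free — short on res1
  task-7 still needs (0, 6, 5) but only (1, 5, 8) is free — short on res3
Had the request been granted, task-5 and task-7 could never finish.


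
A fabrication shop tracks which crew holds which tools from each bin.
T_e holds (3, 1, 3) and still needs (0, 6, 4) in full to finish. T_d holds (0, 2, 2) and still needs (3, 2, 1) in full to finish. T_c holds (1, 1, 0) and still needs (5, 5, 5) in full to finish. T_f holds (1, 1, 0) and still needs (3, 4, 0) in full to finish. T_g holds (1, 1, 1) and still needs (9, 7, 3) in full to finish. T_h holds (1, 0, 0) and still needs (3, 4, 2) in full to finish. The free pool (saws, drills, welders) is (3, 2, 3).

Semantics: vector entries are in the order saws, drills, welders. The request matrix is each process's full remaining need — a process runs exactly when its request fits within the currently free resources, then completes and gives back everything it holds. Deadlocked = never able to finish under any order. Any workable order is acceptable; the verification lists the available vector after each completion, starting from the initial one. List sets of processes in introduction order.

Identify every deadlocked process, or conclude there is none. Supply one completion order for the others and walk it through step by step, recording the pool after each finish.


No process is deadlocked.
Key observation: T_d can run right away; the returned allocation unlocks the remaining processes in turn.
The rest can finish in the order T_d, T_f, T_h, T_c, T_e, T_g. Verifying each step:
  pool = (3, 2, 3)
  run T_d (needs (3, 2, 1), free (3, 2, 3)); after release of (0, 2, 2) the pool is (3, 4, 5)
  run T_f (needs (3, 4, 0), free (3, 4, 5)); after release of (1, 1, 0) the pool is (4, 5, 5)
  run T_h (needs (3, 4, 2), free (4, 5, 5)); after release of (1, 0, 0) the pool is (5, 5, 5)
  run T_c (needs (5, 5, 5), free (5, 5, 5)); after release of (1, 1, 0) the pool is (6, 6, 5)
  run T_e (needs (0, 6, 4), free (6, 6, 5)); after release of (3, 1, 3) the pool is (9, 7, 8)
  run T_g (needs (9, 7, 3), free (9, 7, 8)); after release of (1, 1, 1) the pool is (10, 8, 9)


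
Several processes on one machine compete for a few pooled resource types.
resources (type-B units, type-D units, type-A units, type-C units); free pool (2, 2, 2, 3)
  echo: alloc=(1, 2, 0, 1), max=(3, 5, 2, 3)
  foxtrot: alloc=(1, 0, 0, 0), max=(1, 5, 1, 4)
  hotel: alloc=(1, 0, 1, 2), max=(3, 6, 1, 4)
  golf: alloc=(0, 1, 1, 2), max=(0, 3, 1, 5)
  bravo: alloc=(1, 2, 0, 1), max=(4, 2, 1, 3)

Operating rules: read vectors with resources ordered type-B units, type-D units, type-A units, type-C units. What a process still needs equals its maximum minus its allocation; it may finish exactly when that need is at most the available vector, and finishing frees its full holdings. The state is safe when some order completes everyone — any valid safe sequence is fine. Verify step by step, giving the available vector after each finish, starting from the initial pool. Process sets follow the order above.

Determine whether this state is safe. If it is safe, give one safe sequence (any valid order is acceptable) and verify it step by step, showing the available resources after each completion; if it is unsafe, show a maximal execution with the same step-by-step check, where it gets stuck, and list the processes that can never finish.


SAFE, for example via the order golf, echo, foxtrot, bravo, hotel.
Key observation: the order's first zero-slack moment is golf ((0, 2, 0, 3) needed, (2, 2, 2, 3) free — a requested resource with nothing to spare).
Step-by-step check:
  pool = (2, 2, 2, 3)
  golf needs (0, 2, 0, 3) <= (2, 2, 2, 3) -> finishes; pool += (0, 1, 1, 2) = (2, 3, 3, 5)
  echo needs (2, 3, 2, 2) <= (2, 3, 3, 5) -> finishes; pool += (1, 2, 0, 1) = (3, 5, 3, 6)
  foxtrot needs (0, 5, 1, 4) <= (3, 5, 3, 6) -> finishes; pool += (1, 0, 0, 0) = (4, 5, 3, 6)
  bravo needs (3, 0, 1, 2) <= (4, 5, 3, 6) -> finishes; pool += (1, 2, 0, 1) = (5, 7, 3, 7)
  hotel needs (2, 6, 0, 2) <= (5, 7, 3, 7) -> finishes; pool += (1, 0, 1, 2) = (6, 7, 4, 9)


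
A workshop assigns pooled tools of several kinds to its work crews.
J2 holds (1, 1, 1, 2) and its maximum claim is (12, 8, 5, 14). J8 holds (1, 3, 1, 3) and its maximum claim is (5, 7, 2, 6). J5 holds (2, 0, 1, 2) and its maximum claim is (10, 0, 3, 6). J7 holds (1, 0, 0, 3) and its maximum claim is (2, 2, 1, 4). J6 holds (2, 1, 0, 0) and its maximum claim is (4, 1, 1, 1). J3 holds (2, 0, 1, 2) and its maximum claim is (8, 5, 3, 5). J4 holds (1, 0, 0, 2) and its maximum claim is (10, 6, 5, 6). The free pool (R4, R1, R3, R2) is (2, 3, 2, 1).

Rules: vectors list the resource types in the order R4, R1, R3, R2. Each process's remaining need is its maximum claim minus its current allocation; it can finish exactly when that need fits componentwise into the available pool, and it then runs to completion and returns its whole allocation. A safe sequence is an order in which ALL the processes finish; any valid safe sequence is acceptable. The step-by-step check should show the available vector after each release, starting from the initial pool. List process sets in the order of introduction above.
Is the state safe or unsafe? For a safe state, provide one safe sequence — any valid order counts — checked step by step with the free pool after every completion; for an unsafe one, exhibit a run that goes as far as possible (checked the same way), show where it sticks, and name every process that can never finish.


SAFE. One safe sequence: J6, J7, J8, J3, J5, J4, J2.
Key observation: J6 is the earliest step where a requested resource binds exactly: need (2, 0, 1, 1), pool (2, 3, 2, 1) at its turn.
Check, step by step:
  pool = (2, 3, 2, 1)
  J6: need (2, 0, 1, 1) fits (2, 3, 2, 1); releases (2, 1, 0, 0), pool now (4, 4, 2, 1)
  J7: need (1, 2, 1, 1) fits (4, 4, 2, 1); releases (1, 0, 0, 3), pool now (5, 4, 2, 4)
  J8: need (4, 4, 1, 3) fits (5, 4, 2, 4); releases (1, 3, 1, 3), pool now (6, 7, 3, 7)
  J3: need (6, 5, 2, 3) fits (6, 7, 3, 7); releases (2, 0, 1, 2), pool now (8, 7, 4, 9)
  J5: need (8, 0, 2, 4) fits (8, 7, 4, 9); releases (2, 0, 1, 2), pool now (10, 7, 5, 11)
  J4: need (9, 6, 5, 4) fits (10, 7, 5, 11); releases (1, 0, 0, 2), pool now (11, 7, 5, 13)
  J2: need (11, 7, 4, 12) fits (11, 7, 5, 13); releases (1, 1, 1, 2), pool now (12, 8, 6, 15)


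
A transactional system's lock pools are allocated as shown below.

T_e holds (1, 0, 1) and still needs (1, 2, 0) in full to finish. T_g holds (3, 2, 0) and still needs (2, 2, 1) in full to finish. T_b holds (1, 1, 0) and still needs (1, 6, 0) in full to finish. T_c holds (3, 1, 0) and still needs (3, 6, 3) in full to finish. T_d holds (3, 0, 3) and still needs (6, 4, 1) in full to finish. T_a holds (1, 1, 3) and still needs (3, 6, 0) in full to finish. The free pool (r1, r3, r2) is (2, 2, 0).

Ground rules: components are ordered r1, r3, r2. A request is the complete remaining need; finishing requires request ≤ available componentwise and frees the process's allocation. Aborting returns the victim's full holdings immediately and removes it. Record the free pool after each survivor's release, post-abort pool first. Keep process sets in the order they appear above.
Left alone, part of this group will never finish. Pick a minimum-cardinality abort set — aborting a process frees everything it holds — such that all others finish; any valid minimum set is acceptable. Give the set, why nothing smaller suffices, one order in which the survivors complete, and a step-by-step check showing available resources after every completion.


Minimum abort set: T_c and T_a.
Key observation: T_b was stuck for good until T_c and T_a gave back (4, 2, 3); in the order shown it finishes at step 3.
No one abort is enough; case by case: T_e alone leaves T_b blocked (short on r3); T_g alone leaves T_b blocked (short on r3); T_b alone leaves T_c blocked (short on r3); T_c alone leaves T_b blocked (short on r3); T_d alone leaves T_b blocked (short on r3); T_a alone leaves T_b blocked (short on r3).
The survivors complete as T_g, T_d, T_b, T_e. Verifying each step (starting from the post-abort pool):
  pool = (6, 4, 3)
  run T_g (needs (2, 2, 1), free (6, 4, 3)); after release of (3, 2, 0) the pool is (9, 6, 3)
  run T_d (needs (6, 4, 1), free (9, 6, 3)); after release of (3, 0, 3) the pool is (12, 6, 6)
  run T_b (needs (1, 6, 0), free (12, 6, 6)); after release of (1, 1, 0) the pool is (13, 7, 6)
  run T_e (needs (1, 2, 0), free (13, 7, 6)); after release of (1, 0, 1) the pool is (14, 7, 7)


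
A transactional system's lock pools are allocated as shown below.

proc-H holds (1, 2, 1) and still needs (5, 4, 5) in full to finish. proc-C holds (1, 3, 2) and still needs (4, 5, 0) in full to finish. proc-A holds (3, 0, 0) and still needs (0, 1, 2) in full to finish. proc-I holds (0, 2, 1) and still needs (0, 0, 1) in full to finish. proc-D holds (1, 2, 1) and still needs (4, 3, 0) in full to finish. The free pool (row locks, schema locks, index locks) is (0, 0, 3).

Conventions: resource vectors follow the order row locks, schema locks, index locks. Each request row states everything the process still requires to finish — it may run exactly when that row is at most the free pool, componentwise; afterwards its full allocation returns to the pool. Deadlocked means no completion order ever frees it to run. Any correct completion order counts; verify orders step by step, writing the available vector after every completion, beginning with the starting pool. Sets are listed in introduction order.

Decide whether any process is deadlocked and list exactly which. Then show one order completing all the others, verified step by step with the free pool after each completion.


Deadlocked: proc-H, proc-C and proc-D.
Key observation: even finishing proc-I, proc-A leaves just (3, 2, 4) free — too little row locks for any of the remaining processes.
The rest can finish in the order proc-I, proc-A. Step-by-step check:
  pool = (0, 0, 3)
  proc-I needs (0, 0, 1) <= (0, 0, 3) -> finishes; pool += (0, 2, 1) = (0, 2, 4)
  proc-A needs (0, 1, 2) <= (0, 2, 4) -> finishes; pool += (3, 0, 0) = (3, 2, 4)
The stuck group stays short no matter what:
  proc-H cannot run: need (5, 4, 5) vs free (3, 2, 4) (insufficient row locks, schema locks and index locks)
  proc-C cannot run: need (4, 5, 0) vs free (3, 2, 4) (insufficient row locks and schema locks)
  proc-D cannot run: need (4, 3, 0) vs free (3, 2, 4) (insufficient row locks and schema locks)


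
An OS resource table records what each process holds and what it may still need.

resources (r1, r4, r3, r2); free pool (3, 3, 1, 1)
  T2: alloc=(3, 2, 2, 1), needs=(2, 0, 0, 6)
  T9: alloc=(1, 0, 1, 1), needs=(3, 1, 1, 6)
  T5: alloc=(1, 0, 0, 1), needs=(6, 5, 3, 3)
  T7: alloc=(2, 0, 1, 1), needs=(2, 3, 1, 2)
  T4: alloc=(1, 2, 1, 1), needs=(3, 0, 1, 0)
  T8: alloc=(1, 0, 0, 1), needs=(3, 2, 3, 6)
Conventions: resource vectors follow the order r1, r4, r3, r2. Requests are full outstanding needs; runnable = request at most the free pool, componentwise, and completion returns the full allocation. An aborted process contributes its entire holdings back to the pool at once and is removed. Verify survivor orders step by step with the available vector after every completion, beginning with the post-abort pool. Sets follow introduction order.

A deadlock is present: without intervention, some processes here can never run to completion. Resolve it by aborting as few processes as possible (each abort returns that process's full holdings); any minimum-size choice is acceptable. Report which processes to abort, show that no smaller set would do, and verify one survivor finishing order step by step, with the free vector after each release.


Abort T2 and T9.
Key observation: T8 had no path to completion before; after the abort of T2 and T9 ((4, 2, 3, 2) returned), step 4 is where it fits.
Why nothing smaller works — every single abort fails: T2 alone leaves T9 blocked (short on r2); T9 alone leaves T2 blocked (short on r2); T5 alone leaves T2 blocked (short on r2); T7 alone leaves T2 blocked (short on r2); T4 alone leaves T2 blocked (short on r2); T8 alone leaves T2 blocked (short on r2).
One survivor order: T5, T7, T4, T8. Verifying each step (post-abort pool first):
  pool = (7, 5, 4, 3)
  T5: need (6, 5, 3, 3) fits (7, 5, 4, 3); releases (1, 0, 0, 1), pool now (8, 5, 4, 4)
  T7: need (2, 3, 1, 2) fits (8, 5, 4, 4); releases (2, 0, 1, 1), pool now (10, 5, 5, 5)
  T4: need (3, 0, 1, 0) fits (10, 5, 5, 5); releases (1, 2, 1, 1), pool now (11, 7, 6, 6)
  T8: need (3, 2, 3, 6) fits (11, 7, 6, 6); releases (1, 0, 0, 1), pool now (12, 7, 6, 7)


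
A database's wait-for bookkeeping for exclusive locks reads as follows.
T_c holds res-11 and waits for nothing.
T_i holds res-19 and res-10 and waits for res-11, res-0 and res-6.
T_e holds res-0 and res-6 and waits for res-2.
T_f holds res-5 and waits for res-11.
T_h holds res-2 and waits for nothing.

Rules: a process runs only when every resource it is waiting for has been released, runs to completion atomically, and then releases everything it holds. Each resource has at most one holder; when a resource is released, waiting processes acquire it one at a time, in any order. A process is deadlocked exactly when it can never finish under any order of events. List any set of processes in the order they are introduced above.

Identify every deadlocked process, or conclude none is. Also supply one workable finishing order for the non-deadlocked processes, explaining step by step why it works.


No process is deadlocked.
Key observation: although several processes wait, no cycle exists — each chain bottoms out at a free runner.
The rest can finish in the order T_h, T_c, T_f, T_e, T_i.
Verifying each step:
  T_h: no waits; runs immediately, freeing res-2
  T_c: no waits; runs immediately, freeing res-11
  run T_f (all its waits — res-11 — are resolved); releases res-5
  run T_e (all its waits — res-2 — are resolved); releases res-0 and res-6
  run T_i (all its waits — res-11, res-0 and res-6 — are resolved); releases res-19 and res-10


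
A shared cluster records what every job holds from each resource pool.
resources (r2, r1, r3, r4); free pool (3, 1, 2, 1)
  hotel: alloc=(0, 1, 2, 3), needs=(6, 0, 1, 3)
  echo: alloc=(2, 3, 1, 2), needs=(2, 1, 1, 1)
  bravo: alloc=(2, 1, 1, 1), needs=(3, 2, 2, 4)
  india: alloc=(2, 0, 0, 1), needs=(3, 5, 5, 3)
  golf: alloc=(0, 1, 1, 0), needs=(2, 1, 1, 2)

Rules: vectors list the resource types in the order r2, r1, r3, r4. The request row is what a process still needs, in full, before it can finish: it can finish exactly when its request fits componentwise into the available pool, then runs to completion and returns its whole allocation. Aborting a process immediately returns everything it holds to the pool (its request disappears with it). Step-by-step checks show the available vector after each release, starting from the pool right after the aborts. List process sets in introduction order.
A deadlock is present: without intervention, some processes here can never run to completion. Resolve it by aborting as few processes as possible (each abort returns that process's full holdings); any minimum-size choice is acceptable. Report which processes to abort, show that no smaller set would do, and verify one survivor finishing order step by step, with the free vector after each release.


Abort bravo.
Key observation: hotel had no path to completion before; after the abort of bravo ((2, 1, 1, 1) returned), step 2 is where it fits.
Minimality: the empty abort set fails — the state is deadlocked as it stands.
Survivors finish in the order: echo, hotel, india, golf. Step-by-step check (pool after the aborts first):
  pool = (5, 2, 3, 2)
  echo: need (2, 1, 1, 1) fits (5, 2, 3, 2); releases (2, 3, 1, 2), pool now (7, 5, 4, 4)
  hotel: need (6, 0, 1, 3) fits (7, 5, 4, 4); releases (0, 1, 2, 3), pool now (7, 6, 6, 7)
  india: need (3, 5, 5, 3) fits (7, 6, 6, 7); releases (2, 0, 0, 1), pool now (9, 6, 6, 8)
  golf: need (2, 1, 1, 2) fits (9, 6, 6, 8); releases (0, 1, 1, 0), pool now (9, 7, 7, 8)


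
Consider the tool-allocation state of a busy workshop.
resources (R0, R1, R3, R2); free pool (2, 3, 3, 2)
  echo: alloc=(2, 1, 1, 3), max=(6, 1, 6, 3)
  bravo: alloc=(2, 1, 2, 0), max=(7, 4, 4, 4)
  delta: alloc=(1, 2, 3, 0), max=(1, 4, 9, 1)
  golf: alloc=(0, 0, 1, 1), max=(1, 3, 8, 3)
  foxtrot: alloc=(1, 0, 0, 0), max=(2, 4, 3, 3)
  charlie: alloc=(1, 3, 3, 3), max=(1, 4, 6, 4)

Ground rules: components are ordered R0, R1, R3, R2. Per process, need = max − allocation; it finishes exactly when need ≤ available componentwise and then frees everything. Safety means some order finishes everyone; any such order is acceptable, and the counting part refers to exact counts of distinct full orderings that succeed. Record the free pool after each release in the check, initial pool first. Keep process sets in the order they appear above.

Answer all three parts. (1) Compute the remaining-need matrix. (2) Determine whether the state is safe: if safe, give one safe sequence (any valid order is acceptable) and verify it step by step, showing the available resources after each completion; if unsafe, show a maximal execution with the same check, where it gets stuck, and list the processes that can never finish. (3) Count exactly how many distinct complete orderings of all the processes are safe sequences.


(1) Remaining need (order R0, R1, R3, R2):
  echo: (4, 0, 5, 0)
  bravo: (5, 3, 2, 4)
  delta: (0, 2, 6, 1)
  golf: (1, 3, 7, 2)
  foxtrot: (1, 4, 3, 3)
  charlie: (0, 1, 3, 1)
(2) SAFE, for example via the order charlie, foxtrot, echo, bravo, delta, golf.
Key observation: the first exact fit in this order is charlie — it needs (0, 1, 3, 1) with (2, 3, 3, 2) free, meeting a requested resource to the last unit.
Check, step by step:
  pool = (2, 3, 3, 2)
  charlie needs (0, 1, 3, 1) <= (2, 3, 3, 2) -> finishes; pool += (1, 3, 3, 3) = (3, 6, 6, 5)
  foxtrot needs (1, 4, 3, 3) <= (3, 6, 6, 5) -> finishes; pool += (1, 0, 0, 0) = (4, 6, 6, 5)
  echo needs (4, 0, 5, 0) <= (4, 6, 6, 5) -> finishes; pool += (2, 1, 1, 3) = (6, 7, 7, 8)
  bravo needs (5, 3, 2, 4) <= (6, 7, 7, 8) -> finishes; pool += (2, 1, 2, 0) = (8, 8, 9, 8)
  delta needs (0, 2, 6, 1) <= (8, 8, 9, 8) -> finishes; pool += (1, 2, 3, 0) = (9, 10, 12, 8)
  golf needs (1, 3, 7, 2) <= (9, 10, 12, 8) -> finishes; pool += (0, 0, 1, 1) = (9, 10, 13, 9)
(3) Precisely 28 of the possible complete orderings are safe sequences.


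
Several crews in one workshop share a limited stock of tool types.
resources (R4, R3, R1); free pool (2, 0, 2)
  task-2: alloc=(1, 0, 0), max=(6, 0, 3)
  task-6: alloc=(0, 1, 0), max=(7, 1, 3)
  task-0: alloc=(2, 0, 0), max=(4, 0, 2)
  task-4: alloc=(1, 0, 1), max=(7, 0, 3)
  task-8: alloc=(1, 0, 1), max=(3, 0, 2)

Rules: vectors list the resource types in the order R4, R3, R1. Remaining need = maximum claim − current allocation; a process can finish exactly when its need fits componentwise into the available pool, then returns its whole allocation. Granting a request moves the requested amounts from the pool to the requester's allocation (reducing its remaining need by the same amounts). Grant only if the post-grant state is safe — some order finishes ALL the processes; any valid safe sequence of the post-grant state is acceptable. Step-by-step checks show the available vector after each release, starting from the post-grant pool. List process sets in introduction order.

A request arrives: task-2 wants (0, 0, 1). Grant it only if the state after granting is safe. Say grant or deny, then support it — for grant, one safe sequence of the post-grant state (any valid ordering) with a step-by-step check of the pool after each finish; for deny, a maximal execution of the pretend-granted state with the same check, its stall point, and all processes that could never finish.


GRANT — the state after the grant stays safe, e.g. via task-8, task-0, task-2, task-4, task-6.
Key observation: with (2, 0, 1) left after the transfer, task-8 can run at once — the state stays safe.
Check on the post-grant state, step by step:
  pool = (2, 0, 1)
  run task-8 (needs (2, 0, 1), free (2, 0, 1)); after release of (1, 0, 1) the pool is (3, 0, 2)
  run task-0 (needs (2, 0, 2), free (3, 0, 2)); after release of (2, 0, 0) the pool is (5, 0, 2)
  run task-2 (needs (5, 0, 2), free (5, 0, 2)); after release of (1, 0, 1) the pool is (6, 0, 3)
  run task-4 (needs (6, 0, 2), free (6, 0, 3)); after release of (1, 0, 1) the pool is (7, 0, 4)
  run task-6 (needs (7, 0, 3), free (7, 0, 4)); after release of (0, 1, 0) the pool is (7, 1, 4)


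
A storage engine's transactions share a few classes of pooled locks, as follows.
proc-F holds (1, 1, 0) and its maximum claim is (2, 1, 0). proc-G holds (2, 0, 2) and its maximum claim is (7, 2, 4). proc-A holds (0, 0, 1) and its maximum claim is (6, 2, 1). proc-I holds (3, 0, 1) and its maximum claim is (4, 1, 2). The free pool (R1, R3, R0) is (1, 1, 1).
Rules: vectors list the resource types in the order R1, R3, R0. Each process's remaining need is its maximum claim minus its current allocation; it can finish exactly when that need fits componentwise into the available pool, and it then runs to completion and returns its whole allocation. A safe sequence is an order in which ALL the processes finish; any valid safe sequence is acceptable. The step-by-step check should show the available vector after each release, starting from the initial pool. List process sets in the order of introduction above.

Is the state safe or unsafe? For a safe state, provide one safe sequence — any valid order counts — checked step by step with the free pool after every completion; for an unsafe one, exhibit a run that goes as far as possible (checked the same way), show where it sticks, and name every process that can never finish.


SAFE, for example via the order proc-F, proc-I, proc-G, proc-A.
Key observation: proc-F marks the first exact bind of the order: its need (1, 0, 0) fits the free (1, 1, 1) with zero slack on a requested resource.
Walking it through:
  pool = (1, 1, 1)
  proc-F needs (1, 0, 0) <= (1, 1, 1) -> finishes; pool += (1, 1, 0) = (2, 2, 1)
  proc-I needs (1, 1, 1) <= (2, 2, 1) -> finishes; pool += (3, 0, 1) = (5, 2, 2)
  proc-G needs (5, 2, 2) <= (5, 2, 2) -> finishes; pool += (2, 0, 2) = (7, 2, 4)
  proc-A needs (6, 2, 0) <= (7, 2, 4) -> finishes; pool += (0, 0, 1) = (7, 2, 5)


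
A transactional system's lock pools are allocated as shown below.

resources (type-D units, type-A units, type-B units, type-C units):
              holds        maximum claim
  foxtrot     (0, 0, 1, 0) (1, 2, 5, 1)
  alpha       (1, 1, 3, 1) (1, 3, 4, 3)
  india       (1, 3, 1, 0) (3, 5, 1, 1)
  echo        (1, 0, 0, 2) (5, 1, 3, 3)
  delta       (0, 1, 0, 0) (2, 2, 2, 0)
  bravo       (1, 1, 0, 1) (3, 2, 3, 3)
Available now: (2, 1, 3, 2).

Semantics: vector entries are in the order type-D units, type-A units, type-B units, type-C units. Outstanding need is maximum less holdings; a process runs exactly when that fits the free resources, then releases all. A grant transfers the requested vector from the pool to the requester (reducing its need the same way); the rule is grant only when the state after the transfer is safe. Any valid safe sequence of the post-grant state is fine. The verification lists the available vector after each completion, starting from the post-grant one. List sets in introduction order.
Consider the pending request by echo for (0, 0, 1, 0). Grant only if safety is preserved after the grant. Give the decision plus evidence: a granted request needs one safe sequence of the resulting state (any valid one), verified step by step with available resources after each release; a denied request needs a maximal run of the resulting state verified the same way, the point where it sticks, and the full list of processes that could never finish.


GRANT: granting preserves safety; a valid post-grant sequence is delta, alpha, india, echo, bravo, foxtrot.
Key observation: post-grant, (2, 1, 2, 2) remains, and an order beginning with delta completes everyone.
Step-by-step check of the post-grant state:
  pool = (2, 1, 2, 2)
  delta needs (2, 1, 2, 0) <= (2, 1, 2, 2) -> finishes; pool += (0, 1, 0, 0) = (2, 2, 2, 2)
  alpha needs (0, 2, 1, 2) <= (2, 2, 2, 2) -> finishes; pool += (1, 1, 3, 1) = (3, 3, 5, 3)
  india needs (2, 2, 0, 1) <= (3, 3, 5, 3) -> finishes; pool += (1, 3, 1, 0) = (4, 6, 6, 3)
  echo needs (4, 1, 2, 1) <= (4, 6, 6, 3) -> finishes; pool += (1, 0, 1, 2) = (5, 6, 7, 5)
  bravo needs (2, 1, 3, 2) <= (5, 6, 7, 5) -> finishes; pool += (1, 1, 0, 1) = (6, 7, 7, 6)
  foxtrot needs (1, 2, 4, 1) <= (6, 7, 7, 6) -> finishes; pool += (0, 0, 1, 0) = (6, 7, 8, 6)


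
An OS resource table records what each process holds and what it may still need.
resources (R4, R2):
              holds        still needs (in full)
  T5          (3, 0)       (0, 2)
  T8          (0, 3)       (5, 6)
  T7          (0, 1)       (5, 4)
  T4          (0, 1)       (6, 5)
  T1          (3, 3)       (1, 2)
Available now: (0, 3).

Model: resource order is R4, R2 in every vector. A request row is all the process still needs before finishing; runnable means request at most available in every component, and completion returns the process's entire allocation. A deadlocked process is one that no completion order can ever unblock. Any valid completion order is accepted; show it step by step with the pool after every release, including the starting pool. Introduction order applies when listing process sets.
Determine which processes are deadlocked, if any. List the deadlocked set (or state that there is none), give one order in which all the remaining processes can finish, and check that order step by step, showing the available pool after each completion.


The deadlocked set is empty.
Key observation: the pool covers T5 at once, and every later process fits after earlier releases.
The rest can finish in the order T5, T1, T4, T7, T8. Verifying each step:
  pool = (0, 3)
  run T5 (needs (0, 2), free (0, 3)); after release of (3, 0) the pool is (3, 3)
  run T1 (needs (1, 2), free (3, 3)); after release of (3, 3) the pool is (6, 6)
  run T4 (needs (6, 5), free (6, 6)); after release of (0, 1) the pool is (6, 7)
  run T7 (needs (5, 4), free (6, 7)); after release of (0, 1) the pool is (6, 8)
  run T8 (needs (5, 6), free (6, 8)); after release of (0, 3) the pool is (6, 11)


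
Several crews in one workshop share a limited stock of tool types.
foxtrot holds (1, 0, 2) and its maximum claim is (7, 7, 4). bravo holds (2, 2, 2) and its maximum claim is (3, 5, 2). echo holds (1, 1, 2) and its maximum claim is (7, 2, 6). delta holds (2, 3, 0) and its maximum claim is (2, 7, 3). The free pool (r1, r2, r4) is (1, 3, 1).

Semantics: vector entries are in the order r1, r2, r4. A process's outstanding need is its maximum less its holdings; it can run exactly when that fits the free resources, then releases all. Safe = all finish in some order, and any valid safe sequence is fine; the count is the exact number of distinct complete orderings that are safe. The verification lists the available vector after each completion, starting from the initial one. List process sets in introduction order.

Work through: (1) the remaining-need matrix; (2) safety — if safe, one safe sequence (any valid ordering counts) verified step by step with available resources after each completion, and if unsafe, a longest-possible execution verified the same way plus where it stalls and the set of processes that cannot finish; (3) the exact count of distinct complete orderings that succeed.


(1) Need matrix, components ordered r1, r2, r4:
  foxtrot: (6, 7, 2)
  bravo: (1, 3, 0)
  echo: (6, 1, 4)
  delta: (0, 4, 3)
(2) UNSAFE — no complete ordering exists.
Key observation: the wall is r1: completing bravo, delta brings the pool only to (5, 8, 3), and all the rest need more.
A maximal execution: bravo, delta — then nothing else fits. Step-by-step check:
  pool = (1, 3, 1)
  bravo needs (1, 3, 0) <= (1, 3, 1) -> finishes; pool += (2, 2, 2) = (3, 5, 3)
  delta needs (0, 4, 3) <= (3, 5, 3) -> finishes; pool += (2, 3, 0) = (5, 8, 3)
  foxtrot still needs (6, 7, 2) but only (5, 8, 3) is free — short on r1
  echo still needs (6, 1, 4) but only (5, 8, 3) is free — short on r1 and r4
Processes that can never finish: foxtrot and echo.
(3) Exactly 0 of the possible complete orderings are safe sequences.


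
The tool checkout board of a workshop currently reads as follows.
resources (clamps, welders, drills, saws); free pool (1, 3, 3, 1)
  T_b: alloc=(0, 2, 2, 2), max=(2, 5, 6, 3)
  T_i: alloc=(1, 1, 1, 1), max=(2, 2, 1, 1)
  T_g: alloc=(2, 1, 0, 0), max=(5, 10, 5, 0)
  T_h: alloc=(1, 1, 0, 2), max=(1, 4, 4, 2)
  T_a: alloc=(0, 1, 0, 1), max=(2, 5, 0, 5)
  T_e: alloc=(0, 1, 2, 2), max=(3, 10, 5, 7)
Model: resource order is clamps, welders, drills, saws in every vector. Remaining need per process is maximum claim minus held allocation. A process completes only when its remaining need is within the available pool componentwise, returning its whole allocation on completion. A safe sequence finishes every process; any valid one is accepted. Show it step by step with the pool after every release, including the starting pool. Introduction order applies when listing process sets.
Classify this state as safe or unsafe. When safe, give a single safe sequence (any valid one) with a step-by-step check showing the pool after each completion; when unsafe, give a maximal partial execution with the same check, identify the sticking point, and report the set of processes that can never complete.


UNSAFE — no complete ordering exists.
Key observation: the wall is welders: completing T_i, T_b, T_a, T_h brings the pool only to (3, 8, 6, 7), and all the rest need more.
Going as far as possible: T_i, T_b, T_a, T_h; after that, nothing fits. Check, step by step:
  pool = (1, 3, 3, 1)
  T_i needs (1, 1, 0, 0) <= (1, 3, 3, 1) -> finishes; pool += (1, 1, 1, 1) = (2, 4, 4, 2)
  T_b needs (2, 3, 4, 1) <= (2, 4, 4, 2) -> finishes; pool += (0, 2, 2, 2) = (2, 6, 6, 4)
  T_a needs (2, 4, 0, 4) <= (2, 6, 6, 4) -> finishes; pool += (0, 1, 0, 1) = (2, 7, 6, 5)
  T_h needs (0, 3, 4, 0) <= (2, 7, 6, 5) -> finishes; pool += (1, 1, 0, 2) = (3, 8, 6, 7)
  T_g cannot run: need (3, 9, 5, 0) vs free (3, 8, 6, 7) (insufficient welders)
  T_e cannot run: need (3, 9, 3, 5) vs free (3, 8, 6, 7) (insufficient welders)
Never able to finish: T_g and T_e.


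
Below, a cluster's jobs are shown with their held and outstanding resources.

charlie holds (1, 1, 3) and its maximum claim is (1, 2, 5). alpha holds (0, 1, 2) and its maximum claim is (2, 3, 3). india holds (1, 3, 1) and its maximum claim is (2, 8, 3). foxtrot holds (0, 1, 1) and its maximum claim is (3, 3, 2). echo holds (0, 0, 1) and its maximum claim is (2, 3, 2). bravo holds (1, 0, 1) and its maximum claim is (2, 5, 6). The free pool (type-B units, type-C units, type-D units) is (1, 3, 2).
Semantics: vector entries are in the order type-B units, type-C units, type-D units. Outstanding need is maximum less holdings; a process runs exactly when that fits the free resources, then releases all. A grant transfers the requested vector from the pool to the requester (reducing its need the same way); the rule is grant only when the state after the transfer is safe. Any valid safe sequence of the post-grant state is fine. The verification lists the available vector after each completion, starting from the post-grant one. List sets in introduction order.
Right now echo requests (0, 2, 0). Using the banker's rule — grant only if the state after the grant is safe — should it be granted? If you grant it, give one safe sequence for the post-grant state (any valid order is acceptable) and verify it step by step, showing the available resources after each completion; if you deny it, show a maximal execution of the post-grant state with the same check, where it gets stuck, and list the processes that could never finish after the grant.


GRANT — the state after the grant stays safe, e.g. via charlie, echo, alpha, bravo, foxtrot, india.
Key observation: (1, 1, 2) free after granting still covers charlie first, and each release covers the next.
Verifying the post-grant state step by step:
  pool = (1, 1, 2)
  run charlie (needs (0, 1, 2), free (1, 1, 2)); after release of (1, 1, 3) the pool is (2, 2, 5)
  run echo (needs (2, 1, 1), free (2, 2, 5)); after release of (0, 2, 1) the pool is (2, 4, 6)
  run alpha (needs (2, 2, 1), free (2, 4, 6)); after release of (0, 1, 2) the pool is (2, 5, 8)
  run bravo (needs (1, 5, 5), free (2, 5, 8)); after release of (1, 0, 1) the pool is (3, 5, 9)
  run foxtrot (needs (3, 2, 1), free (3, 5, 9)); after release of (0, 1, 1) the pool is (3, 6, 10)
  run india (needs (1, 5, 2), free (3, 6, 10)); after release of (1, 3, 1) the pool is (4, 9, 11)


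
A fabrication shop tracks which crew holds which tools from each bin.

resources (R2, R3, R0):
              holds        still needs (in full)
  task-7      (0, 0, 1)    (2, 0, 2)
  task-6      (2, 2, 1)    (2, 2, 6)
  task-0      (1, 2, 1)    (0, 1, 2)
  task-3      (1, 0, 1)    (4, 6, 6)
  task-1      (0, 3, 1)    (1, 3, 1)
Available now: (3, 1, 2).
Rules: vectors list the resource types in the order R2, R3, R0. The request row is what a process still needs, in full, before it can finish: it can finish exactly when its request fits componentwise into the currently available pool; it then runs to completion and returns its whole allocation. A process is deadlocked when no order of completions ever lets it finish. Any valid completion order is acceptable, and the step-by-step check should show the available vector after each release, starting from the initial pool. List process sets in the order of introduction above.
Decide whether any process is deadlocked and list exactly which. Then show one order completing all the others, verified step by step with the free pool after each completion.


Deadlocked: task-6 and task-3.
Key observation: no order helps: past task-7, task-0, task-1, the free pool tops out at (4, 6, 5), below what each blocked process needs in R0.
One completion order for the rest: task-7, task-0, task-1. Verifying each step:
  pool = (3, 1, 2)
  task-7 needs (2, 0, 2) <= (3, 1, 2) -> finishes; pool += (0, 0, 1) = (3, 1, 3)
  task-0 needs (0, 1, 2) <= (3, 1, 3) -> finishes; pool += (1, 2, 1) = (4, 3, 4)
  task-1 needs (1, 3, 1) <= (4, 3, 4) -> finishes; pool += (0, 3, 1) = (4, 6, 5)
The blocked processes can never fit:
  task-6 cannot run: need (2, 2, 6) vs free (4, 6, 5) (insufficient R0)
  task-3 cannot run: need (4, 6, 6) vs free (4, 6, 5) (insufficient R0)


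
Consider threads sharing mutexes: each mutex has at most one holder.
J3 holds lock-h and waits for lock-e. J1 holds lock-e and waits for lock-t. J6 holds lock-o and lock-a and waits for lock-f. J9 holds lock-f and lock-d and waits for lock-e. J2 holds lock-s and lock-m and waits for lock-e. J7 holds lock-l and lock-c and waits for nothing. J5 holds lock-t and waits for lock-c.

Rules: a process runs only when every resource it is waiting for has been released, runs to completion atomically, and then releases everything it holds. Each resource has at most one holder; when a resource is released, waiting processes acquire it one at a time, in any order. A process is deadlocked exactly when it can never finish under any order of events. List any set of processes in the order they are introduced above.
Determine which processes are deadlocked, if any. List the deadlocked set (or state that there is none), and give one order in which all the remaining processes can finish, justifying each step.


No process is deadlocked.
Key observation: all waits point, directly or indirectly, at processes that can finish, so nothing is permanently blocked.
The rest can finish in the order J7, J5, J1, J2, J9, J6, J3.
Verifying each step:
  run J7 (it waits on nothing); releases lock-l and lock-c
  J5: everything it awaited (lock-c) is free; runs, freeing lock-t
  J1: everything it awaited (lock-t) is free; runs, freeing lock-e
  J2: everything it awaited (lock-e) is free; runs, freeing lock-s and lock-m
  J9: everything it awaited (lock-e) is free; runs, freeing lock-f and lock-d
  J6: everything it awaited (lock-f) is free; runs, freeing lock-o and lock-a
  J3: everything it awaited (lock-e) is free; runs, freeing lock-h


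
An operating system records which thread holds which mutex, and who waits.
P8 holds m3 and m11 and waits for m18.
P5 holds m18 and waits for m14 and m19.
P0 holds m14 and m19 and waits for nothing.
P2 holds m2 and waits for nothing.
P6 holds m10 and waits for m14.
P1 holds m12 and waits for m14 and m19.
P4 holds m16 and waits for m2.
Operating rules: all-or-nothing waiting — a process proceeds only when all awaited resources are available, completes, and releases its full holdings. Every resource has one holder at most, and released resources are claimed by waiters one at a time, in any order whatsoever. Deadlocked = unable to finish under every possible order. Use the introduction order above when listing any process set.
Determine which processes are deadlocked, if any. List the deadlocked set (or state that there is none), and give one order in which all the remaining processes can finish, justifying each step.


Nothing here is deadlocked.
Key observation: all waits point, directly or indirectly, at processes that can finish, so nothing is permanently blocked.
One completion order for the rest: P0, P6, P5, P8, P2, P4, P1.
Step-by-step check:
  P0: no waits; runs immediately, freeing m14 and m19
  P6: everything it awaited (m14) is free; runs, freeing m10
  P5: everything it awaited (m14 and m19) is free; runs, freeing m18
  P8: everything it awaited (m18) is free; runs, freeing m3 and m11
  P2: no waits; runs immediately, freeing m2
  P4: everything it awaited (m2) is free; runs, freeing m16
  P1: everything it awaited (m14 and m19) is free; runs, freeing m12
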